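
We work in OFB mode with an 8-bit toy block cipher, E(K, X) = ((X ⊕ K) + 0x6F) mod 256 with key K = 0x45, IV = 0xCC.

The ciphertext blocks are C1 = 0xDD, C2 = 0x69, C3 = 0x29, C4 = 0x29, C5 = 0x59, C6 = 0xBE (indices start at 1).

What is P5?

OFB decryption: S_i = E(K, S_{i−1}) with S_{0} = IV; P_i = C_i ⊕ S_i.
P1: S = E(K, 0xCC) = 0xF8; 0xDD ⊕ 0xF8 = 0x25.
P2: S = E(K, 0xF8) = 0x2C; 0x69 ⊕ 0x2C = 0x45.
P3: S = E(K, 0x2C) = 0xD8; 0x29 ⊕ 0xD8 = 0xF1.
P4: S = E(K, 0xD8) = 0x0C; 0x29 ⊕ 0x0C = 0x25.
P5: S = E(K, 0x0C) = 0xB8; 0x59 ⊕ 0xB8 = 0xE1.

P5 = 0xE1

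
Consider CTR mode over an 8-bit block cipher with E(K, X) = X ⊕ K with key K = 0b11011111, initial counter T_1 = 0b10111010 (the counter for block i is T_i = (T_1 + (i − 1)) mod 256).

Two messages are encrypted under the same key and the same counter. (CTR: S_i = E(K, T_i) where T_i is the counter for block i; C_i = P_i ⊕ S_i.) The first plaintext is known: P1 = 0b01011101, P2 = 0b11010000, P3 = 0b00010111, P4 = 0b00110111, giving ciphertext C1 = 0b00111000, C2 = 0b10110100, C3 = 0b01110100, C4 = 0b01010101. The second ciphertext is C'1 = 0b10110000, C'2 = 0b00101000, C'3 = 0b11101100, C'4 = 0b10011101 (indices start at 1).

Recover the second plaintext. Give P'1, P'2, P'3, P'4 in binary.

P'1 = 0b11010101, P'2 = 0b01001100, P'3 = 0b10001111, P'4 = 0b11111111

In CTR with a reused counter, both messages share the same keystream S_i, so C_i ⊕ C'_i = P_i ⊕ P'_i and thus P'_i = P_i ⊕ C_i ⊕ C'_i.
P'1: 0b01011101 ⊕ 0b00111000 ⊕ 0b10110000 = 0b11010101.
P'2: 0b11010000 ⊕ 0b10110100 ⊕ 0b00101000 = 0b01001100.
P'3: 0b00010111 ⊕ 0b01110100 ⊕ 0b11101100 = 0b10001111.
P'4: 0b00110111 ⊕ 0b01010101 ⊕ 0b10011101 = 0b11111111.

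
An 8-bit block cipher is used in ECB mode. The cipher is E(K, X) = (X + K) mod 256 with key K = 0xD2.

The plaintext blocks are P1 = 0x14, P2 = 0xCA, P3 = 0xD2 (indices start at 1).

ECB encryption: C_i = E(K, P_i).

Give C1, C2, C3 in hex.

C1 = 0xE6, C2 = 0x9C, C3 = 0xA4

C1: E(K, 0x14) = 0xE6.
C2: E(K, 0xCA) = 0x9C.
C3: E(K, 0xD2) = 0xA4.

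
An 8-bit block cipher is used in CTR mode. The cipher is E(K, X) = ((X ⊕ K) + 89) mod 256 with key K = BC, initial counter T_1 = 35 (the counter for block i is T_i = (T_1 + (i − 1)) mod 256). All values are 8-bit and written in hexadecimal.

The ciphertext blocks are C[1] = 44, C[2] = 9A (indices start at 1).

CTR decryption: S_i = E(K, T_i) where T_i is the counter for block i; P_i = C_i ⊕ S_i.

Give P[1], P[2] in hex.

P[1] = 56, P[2] = 89

P[1]: T = 35, S = E(K, T) = 12; 44 ⊕ 12 = 56.
P[2]: T = 36, S = E(K, T) = 13; 9A ⊕ 13 = 89.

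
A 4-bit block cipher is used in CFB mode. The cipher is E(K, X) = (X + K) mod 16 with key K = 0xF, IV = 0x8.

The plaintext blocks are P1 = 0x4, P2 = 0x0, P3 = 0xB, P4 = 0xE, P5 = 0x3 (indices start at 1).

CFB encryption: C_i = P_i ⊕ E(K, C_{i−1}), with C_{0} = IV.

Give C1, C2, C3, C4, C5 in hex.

C1 = 0x3, C2 = 0x2, C3 = 0xA, C4 = 0x7, C5 = 0x5

C1: E(K, 0x8) = 0x7; 0x4 ⊕ 0x7 = 0x3.
C2: E(K, 0x3) = 0x2; 0x0 ⊕ 0x2 = 0x2.
C3: E(K, 0x2) = 0x1; 0xB ⊕ 0x1 = 0xA.
C4: E(K, 0xA) = 0x9; 0xE ⊕ 0x9 = 0x7.
C5: E(K, 0x7) = 0x6; 0x3 ⊕ 0x6 = 0x5.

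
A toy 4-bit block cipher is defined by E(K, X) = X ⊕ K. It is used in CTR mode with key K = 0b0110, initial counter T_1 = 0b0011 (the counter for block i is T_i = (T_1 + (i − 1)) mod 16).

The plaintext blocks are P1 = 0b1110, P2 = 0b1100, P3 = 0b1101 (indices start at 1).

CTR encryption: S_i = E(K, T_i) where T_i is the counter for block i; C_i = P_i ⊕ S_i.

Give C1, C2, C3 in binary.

C1 = 0b1011, C2 = 0b1110, C3 = 0b1110

C1: T = 0b0011, S = E(K, T) = 0b0101; 0b1110 ⊕ 0b0101 = 0b1011.
C2: T = 0b0100, S = E(K, T) = 0b0010; 0b1100 ⊕ 0b0010 = 0b1110.
C3: T = 0b0101, S = E(K, T) = 0b0011; 0b1101 ⊕ 0b0011 = 0b1110.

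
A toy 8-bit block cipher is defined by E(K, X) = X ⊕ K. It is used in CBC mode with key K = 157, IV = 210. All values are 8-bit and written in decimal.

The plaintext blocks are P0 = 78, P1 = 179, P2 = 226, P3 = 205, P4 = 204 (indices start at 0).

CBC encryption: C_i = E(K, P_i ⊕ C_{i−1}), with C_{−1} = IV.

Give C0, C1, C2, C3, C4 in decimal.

C0 = 1, C1 = 47, C2 = 80, C3 = 0, C4 = 81

C0: P0 ⊕ 210 = 156; E(K, 156) = 1.
C1: P1 ⊕ 1 = 178; E(K, 178) = 47.
C2: P2 ⊕ 47 = 205; E(K, 205) = 80.
C3: P3 ⊕ 80 = 157; E(K, 157) = 0.
C4: P4 ⊕ 0 = 204; E(K, 204) = 81.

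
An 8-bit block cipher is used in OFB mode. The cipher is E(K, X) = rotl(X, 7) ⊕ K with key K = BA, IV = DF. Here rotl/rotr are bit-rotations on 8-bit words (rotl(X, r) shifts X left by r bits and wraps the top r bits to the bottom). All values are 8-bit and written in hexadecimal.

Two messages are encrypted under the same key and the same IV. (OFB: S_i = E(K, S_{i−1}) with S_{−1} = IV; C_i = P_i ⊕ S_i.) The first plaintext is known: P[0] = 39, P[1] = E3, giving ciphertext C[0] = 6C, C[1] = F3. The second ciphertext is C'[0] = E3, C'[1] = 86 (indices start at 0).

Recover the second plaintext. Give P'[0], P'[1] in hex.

P'[0] = B6, P'[1] = 96

In OFB with a reused IV, both messages share the same keystream S_i, so C_i ⊕ C'_i = P_i ⊕ P'_i and thus P'_i = P_i ⊕ C_i ⊕ C'_i.
P'[0]: 39 ⊕ 6C ⊕ E3 = B6.
P'[1]: E3 ⊕ F3 ⊕ 86 = 96.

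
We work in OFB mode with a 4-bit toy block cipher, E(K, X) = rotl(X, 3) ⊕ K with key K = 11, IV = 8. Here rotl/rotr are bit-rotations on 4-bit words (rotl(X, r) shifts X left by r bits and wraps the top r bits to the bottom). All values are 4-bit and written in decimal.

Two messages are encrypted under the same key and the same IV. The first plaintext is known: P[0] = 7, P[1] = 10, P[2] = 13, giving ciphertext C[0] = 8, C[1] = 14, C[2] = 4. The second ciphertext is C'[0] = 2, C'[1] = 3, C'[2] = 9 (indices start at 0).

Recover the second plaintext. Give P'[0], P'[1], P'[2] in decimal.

P'[0] = 13, P'[1] = 7, P'[2] = 0

In OFB with a reused IV, both messages share the same keystream S_i, so C_i ⊕ C'_i = P_i ⊕ P'_i and thus P'_i = P_i ⊕ C_i ⊕ C'_i.
P'[0]: 7 ⊕ 8 ⊕ 2 = 13.
P'[1]: 10 ⊕ 14 ⊕ 3 = 7.
P'[2]: 13 ⊕ 4 ⊕ 9 = 0.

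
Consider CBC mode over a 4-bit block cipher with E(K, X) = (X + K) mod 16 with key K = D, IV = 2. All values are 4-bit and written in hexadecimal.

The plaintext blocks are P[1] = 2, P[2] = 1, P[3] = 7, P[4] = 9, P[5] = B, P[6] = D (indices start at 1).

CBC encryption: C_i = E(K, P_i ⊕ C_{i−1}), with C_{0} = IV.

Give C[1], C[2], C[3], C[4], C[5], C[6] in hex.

C[1]: P[1] ⊕ 2 = 0; E(K, 0) = D.
C[2]: P[2] ⊕ D = C; E(K, C) = 9.
C[3]: P[3] ⊕ 9 = E; E(K, E) = B.
C[4]: P[4] ⊕ B = 2; E(K, 2) = F.
C[5]: P[5] ⊕ F = 4; E(K, 4) = 1.
C[6]: P[6] ⊕ 1 = C; E(K, C) = 9.

C[1] = D, C[2] = 9, C[3] = B, C[4] = F, C[5] = 1, C[6] = 9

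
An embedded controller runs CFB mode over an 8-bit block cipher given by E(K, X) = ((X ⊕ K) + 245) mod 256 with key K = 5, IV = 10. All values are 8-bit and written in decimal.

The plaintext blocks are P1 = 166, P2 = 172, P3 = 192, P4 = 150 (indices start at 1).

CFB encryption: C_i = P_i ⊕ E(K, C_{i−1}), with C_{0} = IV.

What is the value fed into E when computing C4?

234

C1: E(K, 10) = 4; 166 ⊕ 4 = 162.
C2: E(K, 162) = 156; 172 ⊕ 156 = 48.
C3: E(K, 48) = 42; 192 ⊕ 42 = 234.
C4: E(K, 234) = 228; 150 ⊕ 228 = 114.
So the input to E for block 4 is 234.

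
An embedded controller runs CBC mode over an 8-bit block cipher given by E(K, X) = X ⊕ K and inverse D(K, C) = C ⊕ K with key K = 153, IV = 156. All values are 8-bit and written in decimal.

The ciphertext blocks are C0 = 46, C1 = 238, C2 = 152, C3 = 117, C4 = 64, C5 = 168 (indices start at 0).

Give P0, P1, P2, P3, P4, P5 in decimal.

P0 = 43, P1 = 89, P2 = 239, P3 = 116, P4 = 172, P5 = 113

CBC decryption: P_i = D(K, C_i) ⊕ C_{i−1}, with C_{−1} = IV.
P0: D(K, 46) = 183; 183 ⊕ 156 = 43.
P1: D(K, 238) = 119; 119 ⊕ 46 = 89.
P2: D(K, 152) = 1; 1 ⊕ 238 = 239.
P3: D(K, 117) = 236; 236 ⊕ 152 = 116.
P4: D(K, 64) = 217; 217 ⊕ 117 = 172.
P5: D(K, 168) = 49; 49 ⊕ 64 = 113.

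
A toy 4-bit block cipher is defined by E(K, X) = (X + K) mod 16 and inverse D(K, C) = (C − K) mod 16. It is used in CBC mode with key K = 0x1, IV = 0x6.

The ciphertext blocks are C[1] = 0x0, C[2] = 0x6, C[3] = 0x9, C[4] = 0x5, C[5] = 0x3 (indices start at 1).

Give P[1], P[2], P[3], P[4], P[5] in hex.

P[1] = 0x9, P[2] = 0x5, P[3] = 0xE, P[4] = 0xD, P[5] = 0x7

CBC decryption: P_i = D(K, C_i) ⊕ C_{i−1}, with C_{0} = IV.
P[1]: D(K, 0x0) = 0xF; 0xF ⊕ 0x6 = 0x9.
P[2]: D(K, 0x6) = 0x5; 0x5 ⊕ 0x0 = 0x5.
P[3]: D(K, 0x9) = 0x8; 0x8 ⊕ 0x6 = 0xE.
P[4]: D(K, 0x5) = 0x4; 0x4 ⊕ 0x9 = 0xD.
P[5]: D(K, 0x3) = 0x2; 0x2 ⊕ 0x5 = 0x7.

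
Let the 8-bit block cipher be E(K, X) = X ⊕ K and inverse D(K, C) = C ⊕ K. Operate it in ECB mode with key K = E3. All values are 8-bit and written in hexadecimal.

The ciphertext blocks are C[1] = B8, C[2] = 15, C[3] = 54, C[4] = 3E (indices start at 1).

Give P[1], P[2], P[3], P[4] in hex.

P[1] = 5B, P[2] = F6, P[3] = B7, P[4] = DD

ECB decryption: P_i = D(K, C_i).
P[1]: D(K, B8) = 5B.
P[2]: D(K, 15) = F6.
P[3]: D(K, 54) = B7.
P[4]: D(K, 3E) = DD.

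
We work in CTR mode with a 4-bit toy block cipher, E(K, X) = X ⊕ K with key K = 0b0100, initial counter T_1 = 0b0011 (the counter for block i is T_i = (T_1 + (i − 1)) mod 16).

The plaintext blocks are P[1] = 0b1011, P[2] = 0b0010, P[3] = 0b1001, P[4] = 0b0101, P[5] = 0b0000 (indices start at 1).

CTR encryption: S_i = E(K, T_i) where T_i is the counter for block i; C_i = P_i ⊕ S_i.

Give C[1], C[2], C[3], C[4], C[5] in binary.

C[1] = 0b1100, C[2] = 0b0010, C[3] = 0b1000, C[4] = 0b0111, C[5] = 0b0011

C[1]: T = 0b0011, S = E(K, T) = 0b0111; 0b1011 ⊕ 0b0111 = 0b1100.
C[2]: T = 0b0100, S = E(K, T) = 0b0000; 0b0010 ⊕ 0b0000 = 0b0010.
C[3]: T = 0b0101, S = E(K, T) = 0b0001; 0b1001 ⊕ 0b0001 = 0b1000.
C[4]: T = 0b0110, S = E(K, T) = 0b0010; 0b0101 ⊕ 0b0010 = 0b0111.
C[5]: T = 0b0111, S = E(K, T) = 0b0011; 0b0000 ⊕ 0b0011 = 0b0011.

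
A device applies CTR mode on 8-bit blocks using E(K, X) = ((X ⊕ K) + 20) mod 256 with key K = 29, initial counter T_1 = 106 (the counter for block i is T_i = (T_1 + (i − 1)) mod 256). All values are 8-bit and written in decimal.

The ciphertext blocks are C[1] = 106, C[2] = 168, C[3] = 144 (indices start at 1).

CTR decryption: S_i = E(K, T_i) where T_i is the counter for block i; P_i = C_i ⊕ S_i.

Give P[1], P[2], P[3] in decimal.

P[1]: T = 106, S = E(K, T) = 139; 106 ⊕ 139 = 225.
P[2]: T = 107, S = E(K, T) = 138; 168 ⊕ 138 = 34.
P[3]: T = 108, S = E(K, T) = 133; 144 ⊕ 133 = 21.

P[1] = 225, P[2] = 34, P[3] = 21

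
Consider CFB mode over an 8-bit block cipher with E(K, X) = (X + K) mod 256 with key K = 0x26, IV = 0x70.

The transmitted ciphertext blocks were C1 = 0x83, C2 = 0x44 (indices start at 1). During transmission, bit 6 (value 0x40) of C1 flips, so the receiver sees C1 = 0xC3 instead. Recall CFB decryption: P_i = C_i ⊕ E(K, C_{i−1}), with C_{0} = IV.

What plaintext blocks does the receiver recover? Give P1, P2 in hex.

P1 = 0x55, P2 = 0xAD

Only C1 changed, to 0xC3. In CFB, a change in C_i flips the same bit in P_i and garbles P_{i+1}. Decrypting the received ciphertext:
P1: E(K, 0x70) = 0x96; 0xC3 ⊕ 0x96 = 0x55.
P2: E(K, 0xC3) = 0xE9; 0x44 ⊕ 0xE9 = 0xAD.
Blocks that differ from the original plaintext: P1, P2.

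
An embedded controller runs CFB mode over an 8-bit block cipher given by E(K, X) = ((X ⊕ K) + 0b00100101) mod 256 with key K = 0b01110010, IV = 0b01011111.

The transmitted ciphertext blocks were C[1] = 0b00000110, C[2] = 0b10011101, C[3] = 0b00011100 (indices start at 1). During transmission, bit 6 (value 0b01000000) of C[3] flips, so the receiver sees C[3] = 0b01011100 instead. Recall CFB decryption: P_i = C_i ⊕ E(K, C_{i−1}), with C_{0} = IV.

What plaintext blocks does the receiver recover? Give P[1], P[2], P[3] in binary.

P[1] = 0b01010100, P[2] = 0b00000100, P[3] = 0b01001000

Only C[3] changed, to 0b01011100. In CFB, a change in C_i flips the same bit in P_i and garbles P_{i+1}. Decrypting the received ciphertext:
P[1]: E(K, 0b01011111) = 0b01010010; 0b00000110 ⊕ 0b01010010 = 0b01010100.
P[2]: E(K, 0b00000110) = 0b10011001; 0b10011101 ⊕ 0b10011001 = 0b00000100.
P[3]: E(K, 0b10011101) = 0b00010100; 0b01011100 ⊕ 0b00010100 = 0b01001000.
Blocks that differ from the original plaintext: P[3].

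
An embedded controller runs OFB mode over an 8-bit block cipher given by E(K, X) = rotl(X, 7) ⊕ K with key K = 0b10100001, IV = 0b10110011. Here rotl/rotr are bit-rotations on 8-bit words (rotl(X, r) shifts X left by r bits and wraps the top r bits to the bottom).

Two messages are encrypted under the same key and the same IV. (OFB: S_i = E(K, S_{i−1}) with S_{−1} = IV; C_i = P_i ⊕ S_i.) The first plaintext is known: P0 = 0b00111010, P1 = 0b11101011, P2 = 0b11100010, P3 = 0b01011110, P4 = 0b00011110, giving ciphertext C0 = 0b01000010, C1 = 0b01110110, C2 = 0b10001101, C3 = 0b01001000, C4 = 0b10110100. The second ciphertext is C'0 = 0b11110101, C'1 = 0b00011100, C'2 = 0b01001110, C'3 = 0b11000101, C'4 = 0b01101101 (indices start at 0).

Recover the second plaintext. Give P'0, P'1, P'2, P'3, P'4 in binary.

P'0 = 0b10001101, P'1 = 0b10000001, P'2 = 0b00100001, P'3 = 0b11010011, P'4 = 0b11000111

In OFB with a reused IV, both messages share the same keystream S_i, so C_i ⊕ C'_i = P_i ⊕ P'_i and thus P'_i = P_i ⊕ C_i ⊕ C'_i.
P'0: 0b00111010 ⊕ 0b01000010 ⊕ 0b11110101 = 0b10001101.
P'1: 0b11101011 ⊕ 0b01110110 ⊕ 0b00011100 = 0b10000001.
P'2: 0b11100010 ⊕ 0b10001101 ⊕ 0b01001110 = 0b00100001.
P'3: 0b01011110 ⊕ 0b01001000 ⊕ 0b11000101 = 0b11010011.
P'4: 0b00011110 ⊕ 0b10110100 ⊕ 0b01101101 = 0b11000111.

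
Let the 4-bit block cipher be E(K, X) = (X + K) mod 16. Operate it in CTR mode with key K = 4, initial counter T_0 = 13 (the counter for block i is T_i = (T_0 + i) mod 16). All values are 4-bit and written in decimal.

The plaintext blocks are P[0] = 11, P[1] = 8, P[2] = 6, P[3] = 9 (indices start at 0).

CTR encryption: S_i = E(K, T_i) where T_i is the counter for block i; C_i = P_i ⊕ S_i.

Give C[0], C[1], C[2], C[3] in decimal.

C[0] = 10, C[1] = 10, C[2] = 5, C[3] = 13

C[0]: T = 13, S = E(K, T) = 1; 11 ⊕ 1 = 10.
C[1]: T = 14, S = E(K, T) = 2; 8 ⊕ 2 = 10.
C[2]: T = 15, S = E(K, T) = 3; 6 ⊕ 3 = 5.
C[3]: T = 0, S = E(K, T) = 4; 9 ⊕ 4 = 13.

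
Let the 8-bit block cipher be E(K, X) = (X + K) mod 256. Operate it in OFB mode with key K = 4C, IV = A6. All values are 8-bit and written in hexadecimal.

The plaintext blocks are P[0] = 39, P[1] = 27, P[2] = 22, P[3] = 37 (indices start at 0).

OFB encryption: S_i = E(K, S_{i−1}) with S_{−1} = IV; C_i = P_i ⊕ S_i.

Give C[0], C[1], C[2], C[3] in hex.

C[0]: S = E(K, A6) = F2; 39 ⊕ F2 = CB.
C[1]: S = E(K, F2) = 3E; 27 ⊕ 3E = 19.
C[2]: S = E(K, 3E) = 8A; 22 ⊕ 8A = A8.
C[3]: S = E(K, 8A) = D6; 37 ⊕ D6 = E1.

C[0] = CB, C[1] = 19, C[2] = A8, C[3] = E1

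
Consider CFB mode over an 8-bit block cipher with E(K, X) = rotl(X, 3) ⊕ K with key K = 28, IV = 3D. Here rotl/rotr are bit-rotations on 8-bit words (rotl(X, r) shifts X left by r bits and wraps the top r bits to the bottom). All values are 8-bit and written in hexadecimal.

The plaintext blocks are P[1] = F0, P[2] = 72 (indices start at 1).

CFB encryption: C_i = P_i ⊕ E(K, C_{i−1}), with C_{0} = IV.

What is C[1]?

C[1] = 31

C[1]: E(K, 3D) = C1; F0 ⊕ C1 = 31.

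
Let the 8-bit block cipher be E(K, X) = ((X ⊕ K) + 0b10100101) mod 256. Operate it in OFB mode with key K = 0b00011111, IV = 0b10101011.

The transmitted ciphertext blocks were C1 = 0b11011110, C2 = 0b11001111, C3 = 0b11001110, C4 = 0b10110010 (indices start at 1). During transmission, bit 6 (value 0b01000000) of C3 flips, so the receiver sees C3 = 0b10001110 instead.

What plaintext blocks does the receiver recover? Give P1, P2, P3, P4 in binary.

OFB decryption: S_i = E(K, S_{i−1}) with S_{0} = IV; P_i = C_i ⊕ S_i.
Only C3 changed, to 0b10001110. In OFB, a change in C_i flips the same bit in P_i only; the keystream is unaffected. Decrypting the received ciphertext:
P1: S = E(K, 0b10101011) = 0b01011001; 0b11011110 ⊕ 0b01011001 = 0b10000111.
P2: S = E(K, 0b01011001) = 0b11101011; 0b11001111 ⊕ 0b11101011 = 0b00100100.
P3: S = E(K, 0b11101011) = 0b10011001; 0b10001110 ⊕ 0b10011001 = 0b00010111.
P4: S = E(K, 0b10011001) = 0b00101011; 0b10110010 ⊕ 0b00101011 = 0b10011001.
Blocks that differ from the original plaintext: P3.

P1 = 0b10000111, P2 = 0b00100100, P3 = 0b00010111, P4 = 0b10011001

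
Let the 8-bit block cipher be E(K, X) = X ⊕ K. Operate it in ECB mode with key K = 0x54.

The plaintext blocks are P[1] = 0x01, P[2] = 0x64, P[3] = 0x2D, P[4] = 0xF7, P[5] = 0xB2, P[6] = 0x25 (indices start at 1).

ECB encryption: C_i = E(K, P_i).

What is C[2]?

C[2]: E(K, 0x64) = 0x30.

C[2] = 0x30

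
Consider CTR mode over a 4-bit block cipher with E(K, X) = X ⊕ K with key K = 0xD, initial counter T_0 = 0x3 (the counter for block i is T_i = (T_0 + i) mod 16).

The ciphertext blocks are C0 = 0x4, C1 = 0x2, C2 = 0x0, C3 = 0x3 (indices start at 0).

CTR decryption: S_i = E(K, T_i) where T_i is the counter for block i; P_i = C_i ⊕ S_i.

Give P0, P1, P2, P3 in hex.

P0 = 0xA, P1 = 0xB, P2 = 0x8, P3 = 0x8

P0: T = 0x3, S = E(K, T) = 0xE; 0x4 ⊕ 0xE = 0xA.
P1: T = 0x4, S = E(K, T) = 0x9; 0x2 ⊕ 0x9 = 0xB.
P2: T = 0x5, S = E(K, T) = 0x8; 0x0 ⊕ 0x8 = 0x8.
P3: T = 0x6, S = E(K, T) = 0xB; 0x3 ⊕ 0xB = 0x8.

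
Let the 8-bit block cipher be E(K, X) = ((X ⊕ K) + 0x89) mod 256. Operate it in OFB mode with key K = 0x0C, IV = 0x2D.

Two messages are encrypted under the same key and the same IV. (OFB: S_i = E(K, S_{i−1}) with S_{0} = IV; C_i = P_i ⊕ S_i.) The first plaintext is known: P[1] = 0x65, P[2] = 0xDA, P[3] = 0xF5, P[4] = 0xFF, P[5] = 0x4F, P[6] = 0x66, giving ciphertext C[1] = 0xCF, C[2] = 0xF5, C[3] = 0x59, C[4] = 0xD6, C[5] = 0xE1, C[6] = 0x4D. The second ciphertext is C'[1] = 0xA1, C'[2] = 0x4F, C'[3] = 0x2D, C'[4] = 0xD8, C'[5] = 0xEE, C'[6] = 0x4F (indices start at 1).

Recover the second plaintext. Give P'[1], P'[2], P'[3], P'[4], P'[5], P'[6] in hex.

In OFB with a reused IV, both messages share the same keystream S_i, so C_i ⊕ C'_i = P_i ⊕ P'_i and thus P'_i = P_i ⊕ C_i ⊕ C'_i.
P'[1]: 0x65 ⊕ 0xCF ⊕ 0xA1 = 0x0B.
P'[2]: 0xDA ⊕ 0xF5 ⊕ 0x4F = 0x60.
P'[3]: 0xF5 ⊕ 0x59 ⊕ 0x2D = 0x81.
P'[4]: 0xFF ⊕ 0xD6 ⊕ 0xD8 = 0xF1.
P'[5]: 0x4F ⊕ 0xE1 ⊕ 0xEE = 0x40.
P'[6]: 0x66 ⊕ 0x4D ⊕ 0x4F = 0x64.

P'[1] = 0x0B, P'[2] = 0x60, P'[3] = 0x81, P'[4] = 0xF1, P'[5] = 0x40, P'[6] = 0x64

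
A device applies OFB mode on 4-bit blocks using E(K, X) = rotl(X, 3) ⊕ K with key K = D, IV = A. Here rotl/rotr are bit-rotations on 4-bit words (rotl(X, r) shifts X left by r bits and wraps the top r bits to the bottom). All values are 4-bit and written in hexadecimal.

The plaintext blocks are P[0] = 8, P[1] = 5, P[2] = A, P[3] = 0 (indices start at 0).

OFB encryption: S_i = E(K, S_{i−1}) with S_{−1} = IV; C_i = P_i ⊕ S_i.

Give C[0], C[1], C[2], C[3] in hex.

C[0] = 0, C[1] = C, C[2] = B, C[3] = 5

C[0]: S = E(K, A) = 8; 8 ⊕ 8 = 0.
C[1]: S = E(K, 8) = 9; 5 ⊕ 9 = C.
C[2]: S = E(K, 9) = 1; A ⊕ 1 = B.
C[3]: S = E(K, 1) = 5; 0 ⊕ 5 = 5.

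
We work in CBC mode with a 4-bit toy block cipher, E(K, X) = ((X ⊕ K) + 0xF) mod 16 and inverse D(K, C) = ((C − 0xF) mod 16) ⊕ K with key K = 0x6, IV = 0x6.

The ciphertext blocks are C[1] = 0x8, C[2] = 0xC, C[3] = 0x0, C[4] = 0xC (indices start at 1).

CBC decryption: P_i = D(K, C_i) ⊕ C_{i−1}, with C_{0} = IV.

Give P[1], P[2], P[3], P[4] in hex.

P[1] = 0x9, P[2] = 0x3, P[3] = 0xB, P[4] = 0xB

P[1]: D(K, 0x8) = 0xF; 0xF ⊕ 0x6 = 0x9.
P[2]: D(K, 0xC) = 0xB; 0xB ⊕ 0x8 = 0x3.
P[3]: D(K, 0x0) = 0x7; 0x7 ⊕ 0xC = 0xB.
P[4]: D(K, 0xC) = 0xB; 0xB ⊕ 0x0 = 0xB.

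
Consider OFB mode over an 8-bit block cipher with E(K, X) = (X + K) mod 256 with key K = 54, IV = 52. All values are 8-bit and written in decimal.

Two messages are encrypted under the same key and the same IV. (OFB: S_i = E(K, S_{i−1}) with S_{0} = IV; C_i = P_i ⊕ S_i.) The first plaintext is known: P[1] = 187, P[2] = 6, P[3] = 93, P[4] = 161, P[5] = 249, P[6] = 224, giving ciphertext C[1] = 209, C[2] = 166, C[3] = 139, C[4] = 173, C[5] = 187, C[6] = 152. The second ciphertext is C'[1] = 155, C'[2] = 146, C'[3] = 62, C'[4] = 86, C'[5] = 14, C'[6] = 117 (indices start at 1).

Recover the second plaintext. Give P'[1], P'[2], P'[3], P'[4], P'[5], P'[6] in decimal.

P'[1] = 241, P'[2] = 50, P'[3] = 232, P'[4] = 90, P'[5] = 76, P'[6] = 13

In OFB with a reused IV, both messages share the same keystream S_i, so C_i ⊕ C'_i = P_i ⊕ P'_i and thus P'_i = P_i ⊕ C_i ⊕ C'_i.
P'[1]: 187 ⊕ 209 ⊕ 155 = 241.
P'[2]: 6 ⊕ 166 ⊕ 146 = 50.
P'[3]: 93 ⊕ 139 ⊕ 62 = 232.
P'[4]: 161 ⊕ 173 ⊕ 86 = 90.
P'[5]: 249 ⊕ 187 ⊕ 14 = 76.
P'[6]: 224 ⊕ 152 ⊕ 117 = 13.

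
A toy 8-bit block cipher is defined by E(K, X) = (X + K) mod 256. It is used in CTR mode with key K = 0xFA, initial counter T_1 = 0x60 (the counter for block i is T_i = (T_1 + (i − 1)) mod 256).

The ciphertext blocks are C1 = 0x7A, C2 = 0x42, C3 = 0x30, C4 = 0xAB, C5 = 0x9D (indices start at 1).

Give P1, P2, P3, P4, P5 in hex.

CTR decryption: S_i = E(K, T_i) where T_i is the counter for block i; P_i = C_i ⊕ S_i.
P1: T = 0x60, S = E(K, T) = 0x5A; 0x7A ⊕ 0x5A = 0x20.
P2: T = 0x61, S = E(K, T) = 0x5B; 0x42 ⊕ 0x5B = 0x19.
P3: T = 0x62, S = E(K, T) = 0x5C; 0x30 ⊕ 0x5C = 0x6C.
P4: T = 0x63, S = E(K, T) = 0x5D; 0xAB ⊕ 0x5D = 0xF6.
P5: T = 0x64, S = E(K, T) = 0x5E; 0x9D ⊕ 0x5E = 0xC3.

P1 = 0x20, P2 = 0x19, P3 = 0x6C, P4 = 0xF6, P5 = 0xC3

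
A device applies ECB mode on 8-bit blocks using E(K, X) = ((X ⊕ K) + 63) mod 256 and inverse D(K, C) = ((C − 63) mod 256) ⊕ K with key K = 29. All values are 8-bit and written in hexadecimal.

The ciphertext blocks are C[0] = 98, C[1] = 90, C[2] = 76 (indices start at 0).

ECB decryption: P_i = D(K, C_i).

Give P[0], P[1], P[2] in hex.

P[0] = 1C, P[1] = 04, P[2] = 3A

P[0]: D(K, 98) = 1C.
P[1]: D(K, 90) = 04.
P[2]: D(K, 76) = 3A.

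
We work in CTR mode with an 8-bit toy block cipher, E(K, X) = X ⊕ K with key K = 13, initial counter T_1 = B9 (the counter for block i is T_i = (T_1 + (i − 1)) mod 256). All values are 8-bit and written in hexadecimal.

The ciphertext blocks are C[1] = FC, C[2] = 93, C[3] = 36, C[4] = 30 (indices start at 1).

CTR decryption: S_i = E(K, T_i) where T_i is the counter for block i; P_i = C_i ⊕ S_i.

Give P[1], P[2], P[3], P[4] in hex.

P[1] = 56, P[2] = 3A, P[3] = 9E, P[4] = 9F

P[1]: T = B9, S = E(K, T) = AA; FC ⊕ AA = 56.
P[2]: T = BA, S = E(K, T) = A9; 93 ⊕ A9 = 3A.
P[3]: T = BB, S = E(K, T) = A8; 36 ⊕ A8 = 9E.
P[4]: T = BC, S = E(K, T) = AF; 30 ⊕ AF = 9F.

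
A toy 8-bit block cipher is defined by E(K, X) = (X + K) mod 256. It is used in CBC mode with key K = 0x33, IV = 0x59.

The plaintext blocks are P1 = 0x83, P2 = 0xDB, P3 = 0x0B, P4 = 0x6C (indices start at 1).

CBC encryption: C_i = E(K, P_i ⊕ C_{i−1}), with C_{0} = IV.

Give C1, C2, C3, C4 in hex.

C1: P1 ⊕ 0x59 = 0xDA; E(K, 0xDA) = 0x0D.
C2: P2 ⊕ 0x0D = 0xD6; E(K, 0xD6) = 0x09.
C3: P3 ⊕ 0x09 = 0x02; E(K, 0x02) = 0x35.
C4: P4 ⊕ 0x35 = 0x59; E(K, 0x59) = 0x8C.

C1 = 0x0D, C2 = 0x09, C3 = 0x35, C4 = 0x8C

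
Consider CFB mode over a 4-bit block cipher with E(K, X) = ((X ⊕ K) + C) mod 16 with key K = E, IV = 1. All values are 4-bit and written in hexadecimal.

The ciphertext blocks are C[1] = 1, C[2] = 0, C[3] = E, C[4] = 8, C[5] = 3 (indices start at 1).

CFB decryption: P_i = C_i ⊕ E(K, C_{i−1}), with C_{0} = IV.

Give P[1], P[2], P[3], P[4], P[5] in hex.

P[1]: E(K, 1) = B; 1 ⊕ B = A.
P[2]: E(K, 1) = B; 0 ⊕ B = B.
P[3]: E(K, 0) = A; E ⊕ A = 4.
P[4]: E(K, E) = C; 8 ⊕ C = 4.
P[5]: E(K, 8) = 2; 3 ⊕ 2 = 1.

P[1] = A, P[2] = B, P[3] = 4, P[4] = 4, P[5] = 1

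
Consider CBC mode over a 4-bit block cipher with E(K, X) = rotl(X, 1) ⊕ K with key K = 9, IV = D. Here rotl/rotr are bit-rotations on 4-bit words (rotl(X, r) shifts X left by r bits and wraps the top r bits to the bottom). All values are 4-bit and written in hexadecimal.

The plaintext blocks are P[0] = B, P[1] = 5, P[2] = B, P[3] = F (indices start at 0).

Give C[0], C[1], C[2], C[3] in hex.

CBC encryption: C_i = E(K, P_i ⊕ C_{i−1}), with C_{−1} = IV.
C[0]: P[0] ⊕ D = 6; E(K, 6) = 5.
C[1]: P[1] ⊕ 5 = 0; E(K, 0) = 9.
C[2]: P[2] ⊕ 9 = 2; E(K, 2) = D.
C[3]: P[3] ⊕ D = 2; E(K, 2) = D.

C[0] = 5, C[1] = 9, C[2] = D, C[3] = D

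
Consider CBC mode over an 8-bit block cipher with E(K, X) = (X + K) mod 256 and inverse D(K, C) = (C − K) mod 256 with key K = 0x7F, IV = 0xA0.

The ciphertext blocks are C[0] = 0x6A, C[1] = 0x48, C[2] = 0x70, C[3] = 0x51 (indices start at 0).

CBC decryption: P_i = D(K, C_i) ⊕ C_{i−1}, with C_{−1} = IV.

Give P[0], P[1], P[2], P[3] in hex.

P[0]: D(K, 0x6A) = 0xEB; 0xEB ⊕ 0xA0 = 0x4B.
P[1]: D(K, 0x48) = 0xC9; 0xC9 ⊕ 0x6A = 0xA3.
P[2]: D(K, 0x70) = 0xF1; 0xF1 ⊕ 0x48 = 0xB9.
P[3]: D(K, 0x51) = 0xD2; 0xD2 ⊕ 0x70 = 0xA2.

P[0] = 0x4B, P[1] = 0xA3, P[2] = 0xB9, P[3] = 0xA2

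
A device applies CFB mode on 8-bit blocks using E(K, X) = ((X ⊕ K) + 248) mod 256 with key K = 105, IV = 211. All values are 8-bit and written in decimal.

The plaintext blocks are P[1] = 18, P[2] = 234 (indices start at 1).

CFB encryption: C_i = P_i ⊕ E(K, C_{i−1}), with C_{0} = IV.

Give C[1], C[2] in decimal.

C[1] = 160, C[2] = 43

C[1]: E(K, 211) = 178; 18 ⊕ 178 = 160.
C[2]: E(K, 160) = 193; 234 ⊕ 193 = 43.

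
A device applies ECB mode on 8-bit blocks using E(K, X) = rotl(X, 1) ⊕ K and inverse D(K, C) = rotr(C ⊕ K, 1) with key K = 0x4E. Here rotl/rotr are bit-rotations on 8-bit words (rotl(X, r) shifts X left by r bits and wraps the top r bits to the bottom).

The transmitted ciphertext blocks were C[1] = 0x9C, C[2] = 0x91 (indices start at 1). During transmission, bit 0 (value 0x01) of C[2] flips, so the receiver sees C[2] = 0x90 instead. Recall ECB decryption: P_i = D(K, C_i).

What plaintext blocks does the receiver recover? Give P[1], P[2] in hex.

Only C[2] changed, to 0x90. In ECB, a change in C_i affects only P_i. Decrypting the received ciphertext:
P[1]: D(K, 0x9C) = 0x69.
P[2]: D(K, 0x90) = 0x6F.
Blocks that differ from the original plaintext: P[2].

P[1] = 0x69, P[2] = 0x6F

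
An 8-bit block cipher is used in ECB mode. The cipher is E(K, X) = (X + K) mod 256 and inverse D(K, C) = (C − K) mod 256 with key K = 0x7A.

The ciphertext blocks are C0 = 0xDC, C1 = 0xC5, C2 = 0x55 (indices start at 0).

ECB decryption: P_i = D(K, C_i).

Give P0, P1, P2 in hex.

P0 = 0x62, P1 = 0x4B, P2 = 0xDB

P0: D(K, 0xDC) = 0x62.
P1: D(K, 0xC5) = 0x4B.
P2: D(K, 0x55) = 0xDB.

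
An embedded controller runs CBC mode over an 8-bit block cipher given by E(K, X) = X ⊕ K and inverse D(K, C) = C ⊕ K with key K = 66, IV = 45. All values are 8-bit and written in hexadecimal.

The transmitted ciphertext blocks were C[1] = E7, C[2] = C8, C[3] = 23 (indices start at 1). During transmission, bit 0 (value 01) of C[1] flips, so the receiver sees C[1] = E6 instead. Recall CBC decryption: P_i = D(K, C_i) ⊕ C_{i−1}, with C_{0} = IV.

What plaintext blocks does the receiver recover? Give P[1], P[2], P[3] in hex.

P[1] = C5, P[2] = 48, P[3] = 8D

Only C[1] changed, to E6. In CBC, a change in C_i garbles P_i and flips the same bit in P_{i+1}. Decrypting the received ciphertext:
P[1]: D(K, E6) = 80; 80 ⊕ 45 = C5.
P[2]: D(K, C8) = AE; AE ⊕ E6 = 48.
P[3]: D(K, 23) = 45; 45 ⊕ C8 = 8D.
Blocks that differ from the original plaintext: P[1], P[2].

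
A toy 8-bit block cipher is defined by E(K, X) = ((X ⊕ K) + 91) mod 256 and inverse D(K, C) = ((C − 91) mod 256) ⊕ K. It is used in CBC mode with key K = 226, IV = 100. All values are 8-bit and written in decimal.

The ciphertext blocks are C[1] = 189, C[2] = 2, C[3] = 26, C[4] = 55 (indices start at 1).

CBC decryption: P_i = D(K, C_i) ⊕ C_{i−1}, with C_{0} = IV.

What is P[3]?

P[3]: D(K, 26) = 93; 93 ⊕ 2 = 95.

P[3] = 95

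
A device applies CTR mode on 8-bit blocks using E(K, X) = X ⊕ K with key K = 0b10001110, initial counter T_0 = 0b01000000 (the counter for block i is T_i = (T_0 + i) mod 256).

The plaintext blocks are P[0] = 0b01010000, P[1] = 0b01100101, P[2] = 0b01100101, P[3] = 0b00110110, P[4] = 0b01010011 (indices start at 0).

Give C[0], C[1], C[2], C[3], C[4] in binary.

C[0] = 0b10011110, C[1] = 0b10101010, C[2] = 0b10101001, C[3] = 0b11111011, C[4] = 0b10011001

CTR encryption: S_i = E(K, T_i) where T_i is the counter for block i; C_i = P_i ⊕ S_i.
C[0]: T = 0b01000000, S = E(K, T) = 0b11001110; 0b01010000 ⊕ 0b11001110 = 0b10011110.
C[1]: T = 0b01000001, S = E(K, T) = 0b11001111; 0b01100101 ⊕ 0b11001111 = 0b10101010.
C[2]: T = 0b01000010, S = E(K, T) = 0b11001100; 0b01100101 ⊕ 0b11001100 = 0b10101001.
C[3]: T = 0b01000011, S = E(K, T) = 0b11001101; 0b00110110 ⊕ 0b11001101 = 0b11111011.
C[4]: T = 0b01000100, S = E(K, T) = 0b11001010; 0b01010011 ⊕ 0b11001010 = 0b10011001.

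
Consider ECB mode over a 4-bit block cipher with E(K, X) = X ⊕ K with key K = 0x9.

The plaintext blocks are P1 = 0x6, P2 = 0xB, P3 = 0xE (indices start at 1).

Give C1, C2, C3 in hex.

ECB encryption: C_i = E(K, P_i).
C1: E(K, 0x6) = 0xF.
C2: E(K, 0xB) = 0x2.
C3: E(K, 0xE) = 0x7.

C1 = 0xF, C2 = 0x2, C3 = 0x7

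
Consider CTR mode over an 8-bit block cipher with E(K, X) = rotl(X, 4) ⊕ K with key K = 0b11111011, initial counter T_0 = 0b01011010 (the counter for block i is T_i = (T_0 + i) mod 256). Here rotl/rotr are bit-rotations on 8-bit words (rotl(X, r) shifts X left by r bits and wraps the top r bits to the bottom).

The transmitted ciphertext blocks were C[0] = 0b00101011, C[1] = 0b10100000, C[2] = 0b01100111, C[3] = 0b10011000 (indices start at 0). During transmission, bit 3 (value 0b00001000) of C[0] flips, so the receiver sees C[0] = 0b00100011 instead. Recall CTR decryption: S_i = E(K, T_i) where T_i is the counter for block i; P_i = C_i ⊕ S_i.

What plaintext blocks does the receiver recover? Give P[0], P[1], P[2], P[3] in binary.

Only C[0] changed, to 0b00100011. In CTR, a change in C_i flips the same bit in P_i only; the keystream is unaffected. Decrypting the received ciphertext:
P[0]: T = 0b01011010, S = E(K, T) = 0b01011110; 0b00100011 ⊕ 0b01011110 = 0b01111101.
P[1]: T = 0b01011011, S = E(K, T) = 0b01001110; 0b10100000 ⊕ 0b01001110 = 0b11101110.
P[2]: T = 0b01011100, S = E(K, T) = 0b00111110; 0b01100111 ⊕ 0b00111110 = 0b01011001.
P[3]: T = 0b01011101, S = E(K, T) = 0b00101110; 0b10011000 ⊕ 0b00101110 = 0b10110110.
Blocks that differ from the original plaintext: P[0].

P[0] = 0b01111101, P[1] = 0b11101110, P[2] = 0b01011001, P[3] = 0b10110110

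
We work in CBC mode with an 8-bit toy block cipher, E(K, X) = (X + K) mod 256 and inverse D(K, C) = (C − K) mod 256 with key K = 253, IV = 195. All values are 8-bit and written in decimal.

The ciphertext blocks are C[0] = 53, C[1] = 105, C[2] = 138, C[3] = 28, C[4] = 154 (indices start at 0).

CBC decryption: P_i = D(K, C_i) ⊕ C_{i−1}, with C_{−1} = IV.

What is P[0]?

P[0] = 251

P[0]: D(K, 53) = 56; 56 ⊕ 195 = 251.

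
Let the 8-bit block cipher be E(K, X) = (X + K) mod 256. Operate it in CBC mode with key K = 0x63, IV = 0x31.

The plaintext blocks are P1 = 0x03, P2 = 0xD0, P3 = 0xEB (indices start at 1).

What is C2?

C2 = 0xA8

CBC encryption: C_i = E(K, P_i ⊕ C_{i−1}), with C_{0} = IV.
C1: P1 ⊕ 0x31 = 0x32; E(K, 0x32) = 0x95.
C2: P2 ⊕ 0x95 = 0x45; E(K, 0x45) = 0xA8.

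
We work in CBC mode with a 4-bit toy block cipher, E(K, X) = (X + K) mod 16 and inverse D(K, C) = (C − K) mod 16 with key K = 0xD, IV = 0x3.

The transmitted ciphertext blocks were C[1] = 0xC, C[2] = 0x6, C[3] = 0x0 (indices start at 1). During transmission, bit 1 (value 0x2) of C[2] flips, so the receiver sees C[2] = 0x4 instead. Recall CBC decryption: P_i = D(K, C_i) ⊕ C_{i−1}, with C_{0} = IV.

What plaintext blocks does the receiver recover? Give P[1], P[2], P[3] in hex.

Only C[2] changed, to 0x4. In CBC, a change in C_i garbles P_i and flips the same bit in P_{i+1}. Decrypting the received ciphertext:
P[1]: D(K, 0xC) = 0xF; 0xF ⊕ 0x3 = 0xC.
P[2]: D(K, 0x4) = 0x7; 0x7 ⊕ 0xC = 0xB.
P[3]: D(K, 0x0) = 0x3; 0x3 ⊕ 0x4 = 0x7.
Blocks that differ from the original plaintext: P[2], P[3].

P[1] = 0xC, P[2] = 0xB, P[3] = 0x7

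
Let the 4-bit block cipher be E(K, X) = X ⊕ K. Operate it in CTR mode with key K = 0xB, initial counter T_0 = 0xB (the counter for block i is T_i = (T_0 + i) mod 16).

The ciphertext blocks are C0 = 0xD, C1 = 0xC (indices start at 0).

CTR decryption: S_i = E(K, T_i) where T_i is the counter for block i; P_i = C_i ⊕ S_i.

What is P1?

P1 = 0xB

P1: T = 0xC, S = E(K, T) = 0x7; 0xC ⊕ 0x7 = 0xB.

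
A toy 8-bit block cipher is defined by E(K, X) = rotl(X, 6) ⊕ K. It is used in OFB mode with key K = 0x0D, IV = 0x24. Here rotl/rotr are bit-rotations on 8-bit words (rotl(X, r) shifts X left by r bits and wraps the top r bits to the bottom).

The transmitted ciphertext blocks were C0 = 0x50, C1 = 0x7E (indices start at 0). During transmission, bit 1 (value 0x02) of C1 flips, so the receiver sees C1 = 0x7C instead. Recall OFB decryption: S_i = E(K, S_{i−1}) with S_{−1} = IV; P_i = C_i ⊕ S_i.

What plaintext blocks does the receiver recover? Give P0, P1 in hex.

P0 = 0x54, P1 = 0x70

Only C1 changed, to 0x7C. In OFB, a change in C_i flips the same bit in P_i only; the keystream is unaffected. Decrypting the received ciphertext:
P0: S = E(K, 0x24) = 0x04; 0x50 ⊕ 0x04 = 0x54.
P1: S = E(K, 0x04) = 0x0C; 0x7C ⊕ 0x0C = 0x70.
Blocks that differ from the original plaintext: P1.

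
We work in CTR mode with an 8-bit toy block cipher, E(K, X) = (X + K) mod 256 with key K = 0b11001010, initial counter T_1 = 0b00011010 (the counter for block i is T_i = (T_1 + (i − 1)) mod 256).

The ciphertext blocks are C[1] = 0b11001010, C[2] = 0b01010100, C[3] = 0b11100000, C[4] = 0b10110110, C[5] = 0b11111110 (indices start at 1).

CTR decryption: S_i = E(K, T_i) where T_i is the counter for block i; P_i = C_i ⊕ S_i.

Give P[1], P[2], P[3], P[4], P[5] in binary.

P[1] = 0b00101110, P[2] = 0b10110001, P[3] = 0b00000110, P[4] = 0b01010001, P[5] = 0b00010110

P[1]: T = 0b00011010, S = E(K, T) = 0b11100100; 0b11001010 ⊕ 0b11100100 = 0b00101110.
P[2]: T = 0b00011011, S = E(K, T) = 0b11100101; 0b01010100 ⊕ 0b11100101 = 0b10110001.
P[3]: T = 0b00011100, S = E(K, T) = 0b11100110; 0b11100000 ⊕ 0b11100110 = 0b00000110.
P[4]: T = 0b00011101, S = E(K, T) = 0b11100111; 0b10110110 ⊕ 0b11100111 = 0b01010001.
P[5]: T = 0b00011110, S = E(K, T) = 0b11101000; 0b11111110 ⊕ 0b11101000 = 0b00010110.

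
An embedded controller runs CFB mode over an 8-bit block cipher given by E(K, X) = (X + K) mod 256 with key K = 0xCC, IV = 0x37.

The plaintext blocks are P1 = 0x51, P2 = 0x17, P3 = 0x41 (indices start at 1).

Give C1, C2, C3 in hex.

CFB encryption: C_i = P_i ⊕ E(K, C_{i−1}), with C_{0} = IV.
C1: E(K, 0x37) = 0x03; 0x51 ⊕ 0x03 = 0x52.
C2: E(K, 0x52) = 0x1E; 0x17 ⊕ 0x1E = 0x09.
C3: E(K, 0x09) = 0xD5; 0x41 ⊕ 0xD5 = 0x94.

C1 = 0x52, C2 = 0x09, C3 = 0x94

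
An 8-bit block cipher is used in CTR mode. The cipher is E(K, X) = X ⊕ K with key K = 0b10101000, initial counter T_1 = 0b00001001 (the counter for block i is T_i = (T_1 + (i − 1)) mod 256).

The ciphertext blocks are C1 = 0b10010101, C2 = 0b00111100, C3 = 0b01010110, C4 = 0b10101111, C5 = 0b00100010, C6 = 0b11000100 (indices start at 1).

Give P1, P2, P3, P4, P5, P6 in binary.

P1 = 0b00110100, P2 = 0b10011110, P3 = 0b11110101, P4 = 0b00001011, P5 = 0b10000111, P6 = 0b01100010

CTR decryption: S_i = E(K, T_i) where T_i is the counter for block i; P_i = C_i ⊕ S_i.
P1: T = 0b00001001, S = E(K, T) = 0b10100001; 0b10010101 ⊕ 0b10100001 = 0b00110100.
P2: T = 0b00001010, S = E(K, T) = 0b10100010; 0b00111100 ⊕ 0b10100010 = 0b10011110.
P3: T = 0b00001011, S = E(K, T) = 0b10100011; 0b01010110 ⊕ 0b10100011 = 0b11110101.
P4: T = 0b00001100, S = E(K, T) = 0b10100100; 0b10101111 ⊕ 0b10100100 = 0b00001011.
P5: T = 0b00001101, S = E(K, T) = 0b10100101; 0b00100010 ⊕ 0b10100101 = 0b10000111.
P6: T = 0b00001110, S = E(K, T) = 0b10100110; 0b11000100 ⊕ 0b10100110 = 0b01100010.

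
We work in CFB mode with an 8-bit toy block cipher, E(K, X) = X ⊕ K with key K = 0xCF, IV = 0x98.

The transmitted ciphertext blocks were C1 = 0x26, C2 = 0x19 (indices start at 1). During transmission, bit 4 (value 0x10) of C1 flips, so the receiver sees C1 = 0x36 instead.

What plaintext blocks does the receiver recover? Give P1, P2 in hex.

CFB decryption: P_i = C_i ⊕ E(K, C_{i−1}), with C_{0} = IV.
Only C1 changed, to 0x36. In CFB, a change in C_i flips the same bit in P_i and garbles P_{i+1}. Decrypting the received ciphertext:
P1: E(K, 0x98) = 0x57; 0x36 ⊕ 0x57 = 0x61.
P2: E(K, 0x36) = 0xF9; 0x19 ⊕ 0xF9 = 0xE0.
Blocks that differ from the original plaintext: P1, P2.

P1 = 0x61, P2 = 0xE0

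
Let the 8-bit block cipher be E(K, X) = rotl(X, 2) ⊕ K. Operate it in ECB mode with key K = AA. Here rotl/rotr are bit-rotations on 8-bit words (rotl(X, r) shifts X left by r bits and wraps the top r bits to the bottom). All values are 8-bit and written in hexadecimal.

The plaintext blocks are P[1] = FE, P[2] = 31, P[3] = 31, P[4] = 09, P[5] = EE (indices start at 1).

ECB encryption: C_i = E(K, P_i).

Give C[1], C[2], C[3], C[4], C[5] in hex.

C[1]: E(K, FE) = 51.
C[2]: E(K, 31) = 6E.
C[3]: E(K, 31) = 6E.
C[4]: E(K, 09) = 8E.
C[5]: E(K, EE) = 11.

C[1] = 51, C[2] = 6E, C[3] = 6E, C[4] = 8E, C[5] = 11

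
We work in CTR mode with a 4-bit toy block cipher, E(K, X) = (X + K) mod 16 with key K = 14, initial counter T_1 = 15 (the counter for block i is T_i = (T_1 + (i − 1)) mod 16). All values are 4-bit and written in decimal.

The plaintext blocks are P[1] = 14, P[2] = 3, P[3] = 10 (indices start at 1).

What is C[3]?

CTR encryption: S_i = E(K, T_i) where T_i is the counter for block i; C_i = P_i ⊕ S_i.
C[1]: T = 15, S = E(K, T) = 13; 14 ⊕ 13 = 3.
C[2]: T = 0, S = E(K, T) = 14; 3 ⊕ 14 = 13.
C[3]: T = 1, S = E(K, T) = 15; 10 ⊕ 15 = 5.

C[3] = 5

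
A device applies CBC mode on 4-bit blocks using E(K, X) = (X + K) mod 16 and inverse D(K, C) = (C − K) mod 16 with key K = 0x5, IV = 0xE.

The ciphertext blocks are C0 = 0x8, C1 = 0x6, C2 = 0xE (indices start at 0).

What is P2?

P2 = 0xF

CBC decryption: P_i = D(K, C_i) ⊕ C_{i−1}, with C_{−1} = IV.
P2: D(K, 0xE) = 0x9; 0x9 ⊕ 0x6 = 0xF.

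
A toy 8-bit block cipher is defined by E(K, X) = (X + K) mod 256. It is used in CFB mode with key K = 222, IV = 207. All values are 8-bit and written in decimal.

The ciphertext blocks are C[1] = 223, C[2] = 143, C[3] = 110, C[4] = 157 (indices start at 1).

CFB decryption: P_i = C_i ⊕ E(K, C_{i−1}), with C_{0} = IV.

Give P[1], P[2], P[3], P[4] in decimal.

P[1]: E(K, 207) = 173; 223 ⊕ 173 = 114.
P[2]: E(K, 223) = 189; 143 ⊕ 189 = 50.
P[3]: E(K, 143) = 109; 110 ⊕ 109 = 3.
P[4]: E(K, 110) = 76; 157 ⊕ 76 = 209.

P[1] = 114, P[2] = 50, P[3] = 3, P[4] = 209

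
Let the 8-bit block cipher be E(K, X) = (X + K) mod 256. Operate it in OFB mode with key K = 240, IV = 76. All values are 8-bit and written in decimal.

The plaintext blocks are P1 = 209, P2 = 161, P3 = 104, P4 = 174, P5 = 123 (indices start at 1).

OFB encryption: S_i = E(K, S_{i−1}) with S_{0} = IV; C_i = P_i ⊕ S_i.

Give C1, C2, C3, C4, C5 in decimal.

C1: S = E(K, 76) = 60; 209 ⊕ 60 = 237.
C2: S = E(K, 60) = 44; 161 ⊕ 44 = 141.
C3: S = E(K, 44) = 28; 104 ⊕ 28 = 116.
C4: S = E(K, 28) = 12; 174 ⊕ 12 = 162.
C5: S = E(K, 12) = 252; 123 ⊕ 252 = 135.

C1 = 237, C2 = 141, C3 = 116, C4 = 162, C5 = 135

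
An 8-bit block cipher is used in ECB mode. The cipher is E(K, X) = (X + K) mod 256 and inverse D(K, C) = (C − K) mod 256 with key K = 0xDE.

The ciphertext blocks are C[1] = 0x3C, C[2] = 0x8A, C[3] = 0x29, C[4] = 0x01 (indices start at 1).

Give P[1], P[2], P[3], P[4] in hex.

ECB decryption: P_i = D(K, C_i).
P[1]: D(K, 0x3C) = 0x5E.
P[2]: D(K, 0x8A) = 0xAC.
P[3]: D(K, 0x29) = 0x4B.
P[4]: D(K, 0x01) = 0x23.

P[1] = 0x5E, P[2] = 0xAC, P[3] = 0x4B, P[4] = 0x23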